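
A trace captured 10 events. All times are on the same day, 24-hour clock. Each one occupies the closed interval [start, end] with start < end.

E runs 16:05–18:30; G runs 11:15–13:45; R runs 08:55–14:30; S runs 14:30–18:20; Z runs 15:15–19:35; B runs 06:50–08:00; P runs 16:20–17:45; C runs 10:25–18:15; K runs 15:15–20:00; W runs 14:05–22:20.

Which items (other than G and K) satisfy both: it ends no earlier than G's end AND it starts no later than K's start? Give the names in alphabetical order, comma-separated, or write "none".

Conditions: its end is no earlier than G's end (X.end >= 13:45) AND its start is no later than K's start (X.start <= 15:15).
B: end 08:00 >= 13:45? ✗; start 06:50 <= 15:15? ✓ → no.
C: end 18:15 >= 13:45? ✓; start 10:25 <= 15:15? ✓ → yes.
E: end 18:30 >= 13:45? ✓; start 16:05 <= 15:15? ✗ → no.
P: end 17:45 >= 13:45? ✓; start 16:20 <= 15:15? ✗ → no.
R: end 14:30 >= 13:45? ✓; start 08:55 <= 15:15? ✓ → yes.
S: end 18:20 >= 13:45? ✓; start 14:30 <= 15:15? ✓ → yes.
W: end 22:20 >= 13:45? ✓; start 14:05 <= 15:15? ✓ → yes.
Z: end 19:35 >= 13:45? ✓; start 15:15 <= 15:15? ✓ → yes.
Result: C, R, S, W, Z.

C, R, S, W, Z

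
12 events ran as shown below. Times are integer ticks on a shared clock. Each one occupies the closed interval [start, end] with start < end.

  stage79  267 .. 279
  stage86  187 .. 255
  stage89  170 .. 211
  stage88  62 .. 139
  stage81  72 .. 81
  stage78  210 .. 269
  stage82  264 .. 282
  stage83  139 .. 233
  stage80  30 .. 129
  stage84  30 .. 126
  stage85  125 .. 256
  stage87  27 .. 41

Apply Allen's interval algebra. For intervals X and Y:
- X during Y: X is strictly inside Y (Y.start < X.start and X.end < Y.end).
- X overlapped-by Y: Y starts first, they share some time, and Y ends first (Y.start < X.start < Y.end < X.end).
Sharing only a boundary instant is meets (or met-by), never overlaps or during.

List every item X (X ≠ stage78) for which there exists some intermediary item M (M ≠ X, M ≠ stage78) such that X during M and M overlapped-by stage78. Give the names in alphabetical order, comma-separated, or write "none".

Target stage78 = [210, 269].
Intermediaries M with M overlapped-by stage78: stage79, stage82.
Via stage79 — items with X during stage79: none.
Via stage82 — items with X during stage82: stage79.
Union: stage79.

stage79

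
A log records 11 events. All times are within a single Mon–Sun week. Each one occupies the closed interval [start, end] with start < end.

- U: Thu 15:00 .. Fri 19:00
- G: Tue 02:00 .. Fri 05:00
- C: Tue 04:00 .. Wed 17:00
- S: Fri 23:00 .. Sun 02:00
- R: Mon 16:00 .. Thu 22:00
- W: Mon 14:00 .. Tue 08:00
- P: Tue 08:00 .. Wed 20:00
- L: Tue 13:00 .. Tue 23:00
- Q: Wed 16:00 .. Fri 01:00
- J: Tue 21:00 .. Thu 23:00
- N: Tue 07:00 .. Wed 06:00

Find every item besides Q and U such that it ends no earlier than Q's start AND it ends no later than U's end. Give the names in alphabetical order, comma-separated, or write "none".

C, G, J, P, R

Conditions: its end is no earlier than Q's start (X.end >= Wed 16:00) AND its end is no later than U's end (X.end <= Fri 19:00).
C: end Wed 17:00 >= Wed 16:00? ✓; end Wed 17:00 <= Fri 19:00? ✓ → yes.
G: end Fri 05:00 >= Wed 16:00? ✓; end Fri 05:00 <= Fri 19:00? ✓ → yes.
J: end Thu 23:00 >= Wed 16:00? ✓; end Thu 23:00 <= Fri 19:00? ✓ → yes.
L: end Tue 23:00 >= Wed 16:00? ✗; end Tue 23:00 <= Fri 19:00? ✓ → no.
N: end Wed 06:00 >= Wed 16:00? ✗; end Wed 06:00 <= Fri 19:00? ✓ → no.
P: end Wed 20:00 >= Wed 16:00? ✓; end Wed 20:00 <= Fri 19:00? ✓ → yes.
R: end Thu 22:00 >= Wed 16:00? ✓; end Thu 22:00 <= Fri 19:00? ✓ → yes.
S: end Sun 02:00 >= Wed 16:00? ✓; end Sun 02:00 <= Fri 19:00? ✗ → no.
W: end Tue 08:00 >= Wed 16:00? ✗; end Tue 08:00 <= Fri 19:00? ✓ → no.
Result: C, G, J, P, R.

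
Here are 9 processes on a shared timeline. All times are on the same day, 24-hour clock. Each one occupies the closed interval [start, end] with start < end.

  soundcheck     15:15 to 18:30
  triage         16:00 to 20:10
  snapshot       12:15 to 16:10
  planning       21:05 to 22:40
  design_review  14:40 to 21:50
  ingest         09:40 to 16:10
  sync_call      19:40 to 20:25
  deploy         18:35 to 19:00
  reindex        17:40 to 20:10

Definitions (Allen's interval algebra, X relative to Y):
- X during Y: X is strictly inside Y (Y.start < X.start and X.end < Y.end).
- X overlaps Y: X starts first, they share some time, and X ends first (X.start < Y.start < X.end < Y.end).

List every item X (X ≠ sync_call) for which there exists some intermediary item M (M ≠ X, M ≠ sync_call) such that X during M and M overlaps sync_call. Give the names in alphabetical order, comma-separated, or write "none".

Target sync_call = [19:40, 20:25].
Intermediaries M with M overlaps sync_call: reindex, triage.
Via reindex — items with X during reindex: deploy.
Via triage — items with X during triage: deploy.
Union: deploy.

deploy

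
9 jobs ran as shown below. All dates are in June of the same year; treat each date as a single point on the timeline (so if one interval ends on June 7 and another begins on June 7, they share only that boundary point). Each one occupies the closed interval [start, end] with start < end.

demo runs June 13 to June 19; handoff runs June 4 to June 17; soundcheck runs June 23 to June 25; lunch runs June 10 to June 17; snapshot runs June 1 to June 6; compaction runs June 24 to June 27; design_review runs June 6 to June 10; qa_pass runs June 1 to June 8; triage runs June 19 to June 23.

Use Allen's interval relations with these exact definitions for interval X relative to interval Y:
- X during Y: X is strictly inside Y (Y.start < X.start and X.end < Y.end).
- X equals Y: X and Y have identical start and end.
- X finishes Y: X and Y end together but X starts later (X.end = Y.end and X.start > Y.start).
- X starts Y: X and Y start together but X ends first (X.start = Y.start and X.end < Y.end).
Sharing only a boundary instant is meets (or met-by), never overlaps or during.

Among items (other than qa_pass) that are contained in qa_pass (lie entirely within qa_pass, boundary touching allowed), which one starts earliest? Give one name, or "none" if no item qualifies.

Target qa_pass = [June 1, June 8].
compaction [June 24, June 27] → after → excluded.
demo [June 13, June 19] → after → excluded.
design_review [June 6, June 10] → overlapped-by → excluded.
handoff [June 4, June 17] → overlapped-by → excluded.
lunch [June 10, June 17] → after → excluded.
snapshot [June 1, June 6] → starts → candidate.
soundcheck [June 23, June 25] → after → excluded.
triage [June 19, June 23] → after → excluded.
Among candidates, earliest start is June 1 → snapshot.

snapshot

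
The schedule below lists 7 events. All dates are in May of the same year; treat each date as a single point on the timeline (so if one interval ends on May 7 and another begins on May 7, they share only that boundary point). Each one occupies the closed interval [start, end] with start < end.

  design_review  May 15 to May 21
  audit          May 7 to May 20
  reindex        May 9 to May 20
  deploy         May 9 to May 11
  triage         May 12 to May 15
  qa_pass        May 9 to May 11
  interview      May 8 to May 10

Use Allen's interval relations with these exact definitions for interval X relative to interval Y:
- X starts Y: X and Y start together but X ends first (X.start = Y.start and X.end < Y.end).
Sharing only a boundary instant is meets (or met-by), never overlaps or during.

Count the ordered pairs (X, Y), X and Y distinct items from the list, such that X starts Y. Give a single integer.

Checking all 42 ordered pairs for relation 'starts'; matching pairs in alphabetical order:
(deploy, reindex): deploy starts reindex ✓
(qa_pass, reindex): qa_pass starts reindex ✓
Count: 2.

2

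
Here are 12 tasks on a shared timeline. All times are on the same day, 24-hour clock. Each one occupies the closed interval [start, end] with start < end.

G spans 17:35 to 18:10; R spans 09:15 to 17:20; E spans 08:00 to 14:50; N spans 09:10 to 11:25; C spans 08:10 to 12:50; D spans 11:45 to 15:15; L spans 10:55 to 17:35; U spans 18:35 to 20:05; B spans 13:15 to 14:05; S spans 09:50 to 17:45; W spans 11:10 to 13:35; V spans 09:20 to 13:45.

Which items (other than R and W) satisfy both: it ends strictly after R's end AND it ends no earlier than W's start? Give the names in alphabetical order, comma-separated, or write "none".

G, L, S, U

Conditions: its end is strictly after R's end (X.end > 17:20) AND its end is no earlier than W's start (X.end >= 11:10).
B: end 14:05 > 17:20? ✗; end 14:05 >= 11:10? ✓ → no.
C: end 12:50 > 17:20? ✗; end 12:50 >= 11:10? ✓ → no.
D: end 15:15 > 17:20? ✗; end 15:15 >= 11:10? ✓ → no.
E: end 14:50 > 17:20? ✗; end 14:50 >= 11:10? ✓ → no.
G: end 18:10 > 17:20? ✓; end 18:10 >= 11:10? ✓ → yes.
L: end 17:35 > 17:20? ✓; end 17:35 >= 11:10? ✓ → yes.
N: end 11:25 > 17:20? ✗; end 11:25 >= 11:10? ✓ → no.
S: end 17:45 > 17:20? ✓; end 17:45 >= 11:10? ✓ → yes.
U: end 20:05 > 17:20? ✓; end 20:05 >= 11:10? ✓ → yes.
V: end 13:45 > 17:20? ✗; end 13:45 >= 11:10? ✓ → no.
Result: G, L, S, U.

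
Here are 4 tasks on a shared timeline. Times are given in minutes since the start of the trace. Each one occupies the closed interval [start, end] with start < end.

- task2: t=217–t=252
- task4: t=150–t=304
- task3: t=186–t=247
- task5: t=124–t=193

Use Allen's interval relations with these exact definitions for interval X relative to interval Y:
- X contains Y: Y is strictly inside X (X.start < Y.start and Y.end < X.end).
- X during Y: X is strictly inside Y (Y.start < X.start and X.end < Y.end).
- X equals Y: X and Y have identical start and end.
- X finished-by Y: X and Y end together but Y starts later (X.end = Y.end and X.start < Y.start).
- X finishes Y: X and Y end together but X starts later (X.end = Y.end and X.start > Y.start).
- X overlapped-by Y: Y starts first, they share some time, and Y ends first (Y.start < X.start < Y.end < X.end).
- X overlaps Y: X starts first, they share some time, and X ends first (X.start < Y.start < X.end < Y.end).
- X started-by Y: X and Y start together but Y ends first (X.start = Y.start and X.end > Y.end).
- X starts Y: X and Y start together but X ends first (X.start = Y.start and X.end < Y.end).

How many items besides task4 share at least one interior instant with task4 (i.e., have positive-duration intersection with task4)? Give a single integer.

3

Target task4 = [t=150, t=304].
task2 [t=217, t=252] → during → counts.
task3 [t=186, t=247] → during → counts.
task5 [t=124, t=193] → overlaps → counts.
Total: 3.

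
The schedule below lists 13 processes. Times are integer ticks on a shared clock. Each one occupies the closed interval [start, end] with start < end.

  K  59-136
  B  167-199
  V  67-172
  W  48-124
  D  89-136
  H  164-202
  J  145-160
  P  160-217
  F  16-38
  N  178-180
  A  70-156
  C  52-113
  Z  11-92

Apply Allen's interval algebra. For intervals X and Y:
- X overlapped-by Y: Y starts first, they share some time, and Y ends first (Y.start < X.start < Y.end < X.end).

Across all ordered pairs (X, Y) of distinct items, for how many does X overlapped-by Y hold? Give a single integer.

Checking all 156 ordered pairs for relation 'overlapped-by'; matching pairs in alphabetical order:
(A, C): A overlapped-by C ✓
(A, K): A overlapped-by K ✓
(A, W): A overlapped-by W ✓
(A, Z): A overlapped-by Z ✓
(B, V): B overlapped-by V ✓
(C, Z): C overlapped-by Z ✓
(D, C): D overlapped-by C ✓
(D, W): D overlapped-by W ✓
(D, Z): D overlapped-by Z ✓
(H, V): H overlapped-by V ✓
(J, A): J overlapped-by A ✓
(K, C): K overlapped-by C ✓
(K, W): K overlapped-by W ✓
(K, Z): K overlapped-by Z ✓
(P, V): P overlapped-by V ✓
(V, C): V overlapped-by C ✓
(V, K): V overlapped-by K ✓
(V, W): V overlapped-by W ✓
(V, Z): V overlapped-by Z ✓
(W, Z): W overlapped-by Z ✓
Count: 20.

20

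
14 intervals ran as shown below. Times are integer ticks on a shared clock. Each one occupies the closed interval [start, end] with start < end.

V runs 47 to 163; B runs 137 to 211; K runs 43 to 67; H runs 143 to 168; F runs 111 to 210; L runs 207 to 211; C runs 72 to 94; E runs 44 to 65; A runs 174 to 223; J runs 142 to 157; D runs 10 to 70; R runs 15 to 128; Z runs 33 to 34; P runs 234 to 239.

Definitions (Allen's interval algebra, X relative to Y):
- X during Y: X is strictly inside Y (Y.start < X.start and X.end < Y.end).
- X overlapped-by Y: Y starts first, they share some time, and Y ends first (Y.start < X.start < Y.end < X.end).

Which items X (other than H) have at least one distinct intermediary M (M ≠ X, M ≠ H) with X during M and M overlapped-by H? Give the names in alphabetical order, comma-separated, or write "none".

Target H = [143, 168].
Intermediaries M with M overlapped-by H: none.
Union: none.

none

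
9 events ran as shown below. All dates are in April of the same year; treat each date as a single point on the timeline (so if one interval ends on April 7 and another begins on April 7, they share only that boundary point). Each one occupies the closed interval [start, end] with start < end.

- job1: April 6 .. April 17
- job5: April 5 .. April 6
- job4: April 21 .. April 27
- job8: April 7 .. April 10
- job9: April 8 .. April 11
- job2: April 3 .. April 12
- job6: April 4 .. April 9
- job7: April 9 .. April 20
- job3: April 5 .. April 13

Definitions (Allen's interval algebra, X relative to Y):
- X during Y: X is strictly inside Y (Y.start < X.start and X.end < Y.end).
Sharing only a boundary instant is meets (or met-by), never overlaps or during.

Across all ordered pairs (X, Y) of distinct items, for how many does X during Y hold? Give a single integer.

9

Checking all 72 ordered pairs for relation 'during'; matching pairs in alphabetical order:
(job5, job2): job5 during job2 ✓
(job5, job6): job5 during job6 ✓
(job6, job2): job6 during job2 ✓
(job8, job1): job8 during job1 ✓
(job8, job2): job8 during job2 ✓
(job8, job3): job8 during job3 ✓
(job9, job1): job9 during job1 ✓
(job9, job2): job9 during job2 ✓
(job9, job3): job9 during job3 ✓
Count: 9.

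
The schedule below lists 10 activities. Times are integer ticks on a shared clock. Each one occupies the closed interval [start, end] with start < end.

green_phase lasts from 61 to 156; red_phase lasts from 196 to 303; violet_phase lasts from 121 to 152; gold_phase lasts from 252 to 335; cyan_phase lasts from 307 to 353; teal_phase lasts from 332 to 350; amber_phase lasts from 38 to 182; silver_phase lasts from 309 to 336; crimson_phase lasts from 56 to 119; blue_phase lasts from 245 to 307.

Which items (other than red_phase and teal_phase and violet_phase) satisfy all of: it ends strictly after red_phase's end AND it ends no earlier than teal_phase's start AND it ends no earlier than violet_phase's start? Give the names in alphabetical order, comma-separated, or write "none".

Conditions: its end is strictly after red_phase's end (X.end > 303) AND its end is no earlier than teal_phase's start (X.end >= 332) AND its end is no earlier than violet_phase's start (X.end >= 121).
amber_phase: end 182 > 303? ✗; end 182 >= 332? ✗; end 182 >= 121? ✓ → no.
blue_phase: end 307 > 303? ✓; end 307 >= 332? ✗; end 307 >= 121? ✓ → no.
crimson_phase: end 119 > 303? ✗; end 119 >= 332? ✗; end 119 >= 121? ✗ → no.
cyan_phase: end 353 > 303? ✓; end 353 >= 332? ✓; end 353 >= 121? ✓ → yes.
gold_phase: end 335 > 303? ✓; end 335 >= 332? ✓; end 335 >= 121? ✓ → yes.
green_phase: end 156 > 303? ✗; end 156 >= 332? ✗; end 156 >= 121? ✓ → no.
silver_phase: end 336 > 303? ✓; end 336 >= 332? ✓; end 336 >= 121? ✓ → yes.
Result: cyan_phase, gold_phase, silver_phase.

cyan_phase, gold_phase, silver_phase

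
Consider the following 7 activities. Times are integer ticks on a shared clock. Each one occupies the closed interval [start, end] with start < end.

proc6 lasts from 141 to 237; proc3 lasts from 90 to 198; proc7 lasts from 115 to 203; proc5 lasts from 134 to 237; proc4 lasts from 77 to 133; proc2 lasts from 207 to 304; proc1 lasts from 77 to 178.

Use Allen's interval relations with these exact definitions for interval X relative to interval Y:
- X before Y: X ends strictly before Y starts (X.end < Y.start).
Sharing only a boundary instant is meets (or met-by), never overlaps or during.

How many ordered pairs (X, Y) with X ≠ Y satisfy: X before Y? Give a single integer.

6

Checking all 42 ordered pairs for relation 'before'; matching pairs in alphabetical order:
(proc1, proc2): proc1 before proc2 ✓
(proc3, proc2): proc3 before proc2 ✓
(proc4, proc2): proc4 before proc2 ✓
(proc4, proc5): proc4 before proc5 ✓
(proc4, proc6): proc4 before proc6 ✓
(proc7, proc2): proc7 before proc2 ✓
Count: 6.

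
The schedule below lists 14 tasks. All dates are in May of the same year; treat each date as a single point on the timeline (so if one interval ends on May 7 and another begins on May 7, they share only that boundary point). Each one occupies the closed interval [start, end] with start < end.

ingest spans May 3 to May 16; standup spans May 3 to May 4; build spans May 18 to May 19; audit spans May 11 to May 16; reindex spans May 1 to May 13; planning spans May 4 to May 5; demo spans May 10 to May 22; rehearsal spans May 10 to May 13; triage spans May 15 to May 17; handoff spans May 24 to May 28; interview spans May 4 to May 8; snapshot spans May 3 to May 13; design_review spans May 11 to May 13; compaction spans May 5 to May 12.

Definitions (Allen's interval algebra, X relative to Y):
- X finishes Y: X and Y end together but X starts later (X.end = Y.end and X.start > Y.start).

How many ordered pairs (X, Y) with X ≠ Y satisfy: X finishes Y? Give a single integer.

Checking all 182 ordered pairs for relation 'finishes'; matching pairs in alphabetical order:
(audit, ingest): audit finishes ingest ✓
(design_review, rehearsal): design_review finishes rehearsal ✓
(design_review, reindex): design_review finishes reindex ✓
(design_review, snapshot): design_review finishes snapshot ✓
(rehearsal, reindex): rehearsal finishes reindex ✓
(rehearsal, snapshot): rehearsal finishes snapshot ✓
(snapshot, reindex): snapshot finishes reindex ✓
Count: 7.

7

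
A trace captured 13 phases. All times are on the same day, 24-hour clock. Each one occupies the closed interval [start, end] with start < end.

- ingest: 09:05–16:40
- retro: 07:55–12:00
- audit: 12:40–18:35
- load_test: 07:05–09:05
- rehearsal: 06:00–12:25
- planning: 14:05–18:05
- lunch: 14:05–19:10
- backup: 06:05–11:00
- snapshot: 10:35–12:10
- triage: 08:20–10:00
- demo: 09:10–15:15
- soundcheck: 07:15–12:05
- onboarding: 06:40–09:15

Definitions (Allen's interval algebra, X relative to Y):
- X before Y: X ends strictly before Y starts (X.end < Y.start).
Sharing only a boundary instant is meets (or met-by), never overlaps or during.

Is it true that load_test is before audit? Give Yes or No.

Yes

load_test = [07:05, 09:05], audit = [12:40, 18:35].
Actual relation of load_test to audit: before.
Asked whether 'before' holds → Yes.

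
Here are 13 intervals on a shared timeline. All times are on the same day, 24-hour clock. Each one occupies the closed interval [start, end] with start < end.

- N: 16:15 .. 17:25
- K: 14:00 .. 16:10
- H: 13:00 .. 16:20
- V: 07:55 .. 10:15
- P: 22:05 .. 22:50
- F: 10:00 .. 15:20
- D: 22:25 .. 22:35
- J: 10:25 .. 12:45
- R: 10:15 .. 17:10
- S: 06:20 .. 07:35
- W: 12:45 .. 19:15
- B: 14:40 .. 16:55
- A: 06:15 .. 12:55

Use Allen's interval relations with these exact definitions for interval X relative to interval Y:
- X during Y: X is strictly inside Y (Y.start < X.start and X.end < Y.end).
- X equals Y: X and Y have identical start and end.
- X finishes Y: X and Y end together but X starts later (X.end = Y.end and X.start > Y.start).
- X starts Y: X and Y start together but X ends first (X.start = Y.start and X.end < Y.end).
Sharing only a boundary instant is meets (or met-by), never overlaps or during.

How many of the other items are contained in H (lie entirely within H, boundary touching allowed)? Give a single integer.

Target H = [13:00, 16:20].
A [06:15, 12:55] → before → no.
B [14:40, 16:55] → overlapped-by → no.
D [22:25, 22:35] → after → no.
F [10:00, 15:20] → overlaps → no.
J [10:25, 12:45] → before → no.
K [14:00, 16:10] → during → counts.
N [16:15, 17:25] → overlapped-by → no.
P [22:05, 22:50] → after → no.
R [10:15, 17:10] → contains → no.
S [06:20, 07:35] → before → no.
V [07:55, 10:15] → before → no.
W [12:45, 19:15] → contains → no.
Total: 1.

1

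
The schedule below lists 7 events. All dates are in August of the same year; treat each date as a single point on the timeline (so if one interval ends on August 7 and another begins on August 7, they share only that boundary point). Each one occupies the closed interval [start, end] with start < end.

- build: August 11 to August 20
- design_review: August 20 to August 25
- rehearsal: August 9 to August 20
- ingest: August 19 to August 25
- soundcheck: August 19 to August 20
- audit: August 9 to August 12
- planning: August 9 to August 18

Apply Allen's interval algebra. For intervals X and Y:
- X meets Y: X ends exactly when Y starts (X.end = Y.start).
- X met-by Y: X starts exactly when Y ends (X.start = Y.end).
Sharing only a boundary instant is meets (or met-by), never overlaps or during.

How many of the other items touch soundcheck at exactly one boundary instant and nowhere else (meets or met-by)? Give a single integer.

1

Target soundcheck = [August 19, August 20].
audit [August 9, August 12] → before → no.
build [August 11, August 20] → finished-by → no.
design_review [August 20, August 25] → met-by → counts.
ingest [August 19, August 25] → started-by → no.
planning [August 9, August 18] → before → no.
rehearsal [August 9, August 20] → finished-by → no.
Total: 1.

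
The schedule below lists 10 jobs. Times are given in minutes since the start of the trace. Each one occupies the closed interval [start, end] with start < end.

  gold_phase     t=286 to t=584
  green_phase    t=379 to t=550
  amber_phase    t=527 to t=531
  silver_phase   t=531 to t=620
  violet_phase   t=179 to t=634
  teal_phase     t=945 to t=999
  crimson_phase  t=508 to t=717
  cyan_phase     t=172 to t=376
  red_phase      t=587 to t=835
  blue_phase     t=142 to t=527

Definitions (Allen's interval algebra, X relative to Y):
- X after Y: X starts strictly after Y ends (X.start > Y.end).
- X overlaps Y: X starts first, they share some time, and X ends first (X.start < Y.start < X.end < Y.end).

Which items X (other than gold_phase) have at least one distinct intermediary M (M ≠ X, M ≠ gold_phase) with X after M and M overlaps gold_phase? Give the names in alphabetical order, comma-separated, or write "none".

amber_phase, crimson_phase, green_phase, red_phase, silver_phase, teal_phase

Target gold_phase = [t=286, t=584].
Intermediaries M with M overlaps gold_phase: blue_phase, cyan_phase.
Via blue_phase — items with X after blue_phase: red_phase, silver_phase, teal_phase.
Via cyan_phase — items with X after cyan_phase: amber_phase, crimson_phase, green_phase, red_phase, silver_phase, teal_phase.
Union: amber_phase, crimson_phase, green_phase, red_phase, silver_phase, teal_phase.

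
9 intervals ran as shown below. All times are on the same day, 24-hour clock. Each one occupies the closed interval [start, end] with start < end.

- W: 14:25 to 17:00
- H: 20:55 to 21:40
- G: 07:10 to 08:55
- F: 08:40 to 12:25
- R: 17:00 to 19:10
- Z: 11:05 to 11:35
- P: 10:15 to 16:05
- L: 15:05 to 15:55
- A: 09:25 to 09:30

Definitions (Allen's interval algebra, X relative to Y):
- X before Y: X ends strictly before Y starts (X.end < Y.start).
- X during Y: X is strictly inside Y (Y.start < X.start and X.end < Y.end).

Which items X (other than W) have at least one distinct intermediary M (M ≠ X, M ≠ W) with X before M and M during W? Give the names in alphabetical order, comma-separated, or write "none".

Target W = [14:25, 17:00].
Intermediaries M with M during W: L.
Via L — items with X before L: A, F, G, Z.
Union: A, F, G, Z.

A, F, G, Z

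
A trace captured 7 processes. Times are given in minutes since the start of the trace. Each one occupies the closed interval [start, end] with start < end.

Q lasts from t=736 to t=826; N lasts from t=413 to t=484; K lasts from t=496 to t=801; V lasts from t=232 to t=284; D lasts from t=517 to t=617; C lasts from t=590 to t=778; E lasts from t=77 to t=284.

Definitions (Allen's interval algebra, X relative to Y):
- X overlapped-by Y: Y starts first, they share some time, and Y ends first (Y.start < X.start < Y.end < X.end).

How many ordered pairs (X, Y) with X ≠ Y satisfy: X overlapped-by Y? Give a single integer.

Checking all 42 ordered pairs for relation 'overlapped-by'; matching pairs in alphabetical order:
(C, D): C overlapped-by D ✓
(Q, C): Q overlapped-by C ✓
(Q, K): Q overlapped-by K ✓
Count: 3.

3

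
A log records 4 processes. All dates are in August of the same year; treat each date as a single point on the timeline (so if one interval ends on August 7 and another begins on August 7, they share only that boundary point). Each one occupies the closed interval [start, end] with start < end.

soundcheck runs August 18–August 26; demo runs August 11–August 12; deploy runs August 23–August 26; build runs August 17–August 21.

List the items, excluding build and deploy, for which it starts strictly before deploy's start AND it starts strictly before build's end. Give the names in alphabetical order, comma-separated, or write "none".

demo, soundcheck

Conditions: its start is strictly before deploy's start (X.start < August 23) AND its start is strictly before build's end (X.start < August 21).
demo: start August 11 < August 23? ✓; start August 11 < August 21? ✓ → yes.
soundcheck: start August 18 < August 23? ✓; start August 18 < August 21? ✓ → yes.
Result: demo, soundcheck.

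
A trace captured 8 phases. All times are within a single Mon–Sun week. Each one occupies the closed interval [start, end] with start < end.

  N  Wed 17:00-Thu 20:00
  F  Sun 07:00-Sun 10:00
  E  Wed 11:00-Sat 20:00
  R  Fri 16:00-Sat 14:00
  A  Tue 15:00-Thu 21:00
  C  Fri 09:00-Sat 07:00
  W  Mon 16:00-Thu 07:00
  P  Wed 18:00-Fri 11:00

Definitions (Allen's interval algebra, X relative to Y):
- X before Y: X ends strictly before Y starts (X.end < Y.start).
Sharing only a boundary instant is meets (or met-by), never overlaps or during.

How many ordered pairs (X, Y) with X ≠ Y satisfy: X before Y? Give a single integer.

14

Checking all 56 ordered pairs for relation 'before'; matching pairs in alphabetical order:
(A, C): A before C ✓
(A, F): A before F ✓
(A, R): A before R ✓
(C, F): C before F ✓
(E, F): E before F ✓
(N, C): N before C ✓
(N, F): N before F ✓
(N, R): N before R ✓
(P, F): P before F ✓
(P, R): P before R ✓
(R, F): R before F ✓
(W, C): W before C ✓
(W, F): W before F ✓
(W, R): W before R ✓
Count: 14.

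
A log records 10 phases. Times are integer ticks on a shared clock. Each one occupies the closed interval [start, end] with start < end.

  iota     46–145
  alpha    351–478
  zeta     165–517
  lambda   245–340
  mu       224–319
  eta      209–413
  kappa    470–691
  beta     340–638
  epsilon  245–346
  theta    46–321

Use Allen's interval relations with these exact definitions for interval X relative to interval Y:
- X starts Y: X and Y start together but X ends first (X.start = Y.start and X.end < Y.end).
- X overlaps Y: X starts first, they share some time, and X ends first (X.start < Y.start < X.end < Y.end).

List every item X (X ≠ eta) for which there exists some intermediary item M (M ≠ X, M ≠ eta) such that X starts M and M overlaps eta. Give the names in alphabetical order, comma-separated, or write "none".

Target eta = [209, 413].
Intermediaries M with M overlaps eta: theta.
Via theta — items with X starts theta: iota.
Union: iota.

iota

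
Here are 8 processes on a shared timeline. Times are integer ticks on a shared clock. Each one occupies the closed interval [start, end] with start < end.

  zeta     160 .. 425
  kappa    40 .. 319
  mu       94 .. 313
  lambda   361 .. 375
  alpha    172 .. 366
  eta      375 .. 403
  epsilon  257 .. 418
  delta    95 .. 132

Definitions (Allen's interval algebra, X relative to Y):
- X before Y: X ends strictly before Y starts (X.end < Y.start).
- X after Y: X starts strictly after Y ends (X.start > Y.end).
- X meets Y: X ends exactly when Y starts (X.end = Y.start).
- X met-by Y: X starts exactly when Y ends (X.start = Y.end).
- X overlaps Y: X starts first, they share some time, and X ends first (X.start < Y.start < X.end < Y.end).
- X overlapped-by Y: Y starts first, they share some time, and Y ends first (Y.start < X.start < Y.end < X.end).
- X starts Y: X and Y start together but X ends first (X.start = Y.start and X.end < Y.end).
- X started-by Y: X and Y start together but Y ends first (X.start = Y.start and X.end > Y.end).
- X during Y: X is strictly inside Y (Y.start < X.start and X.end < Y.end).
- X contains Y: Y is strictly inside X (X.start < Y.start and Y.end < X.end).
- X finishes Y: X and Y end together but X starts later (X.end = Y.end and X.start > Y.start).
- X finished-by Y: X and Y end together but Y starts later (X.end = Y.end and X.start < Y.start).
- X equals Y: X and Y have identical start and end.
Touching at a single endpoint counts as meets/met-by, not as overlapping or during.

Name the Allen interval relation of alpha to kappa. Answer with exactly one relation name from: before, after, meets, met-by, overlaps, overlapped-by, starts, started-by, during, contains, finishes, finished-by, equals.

overlapped-by

alpha = [172, 366]; kappa = [40, 319].
Compare endpoints: alpha.start > kappa.start, alpha.start < kappa.end, alpha.end > kappa.start, alpha.end > kappa.end.
That pattern is 'overlapped-by'.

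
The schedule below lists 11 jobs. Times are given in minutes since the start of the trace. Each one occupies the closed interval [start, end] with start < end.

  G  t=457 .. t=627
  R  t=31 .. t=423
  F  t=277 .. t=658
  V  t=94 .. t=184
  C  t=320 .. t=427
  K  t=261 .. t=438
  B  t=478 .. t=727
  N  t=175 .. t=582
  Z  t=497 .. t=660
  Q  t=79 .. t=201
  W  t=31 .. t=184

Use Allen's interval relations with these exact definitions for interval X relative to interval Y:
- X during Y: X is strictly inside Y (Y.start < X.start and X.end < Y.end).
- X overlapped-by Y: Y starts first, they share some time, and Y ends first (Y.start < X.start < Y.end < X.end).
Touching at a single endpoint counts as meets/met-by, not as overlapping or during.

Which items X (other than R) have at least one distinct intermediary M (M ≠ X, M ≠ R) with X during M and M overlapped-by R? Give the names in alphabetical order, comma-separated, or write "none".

C, G, K

Target R = [t=31, t=423].
Intermediaries M with M overlapped-by R: C, F, K, N.
Via C — items with X during C: none.
Via F — items with X during F: C, G.
Via K — items with X during K: C.
Via N — items with X during N: C, K.
Union: C, G, K.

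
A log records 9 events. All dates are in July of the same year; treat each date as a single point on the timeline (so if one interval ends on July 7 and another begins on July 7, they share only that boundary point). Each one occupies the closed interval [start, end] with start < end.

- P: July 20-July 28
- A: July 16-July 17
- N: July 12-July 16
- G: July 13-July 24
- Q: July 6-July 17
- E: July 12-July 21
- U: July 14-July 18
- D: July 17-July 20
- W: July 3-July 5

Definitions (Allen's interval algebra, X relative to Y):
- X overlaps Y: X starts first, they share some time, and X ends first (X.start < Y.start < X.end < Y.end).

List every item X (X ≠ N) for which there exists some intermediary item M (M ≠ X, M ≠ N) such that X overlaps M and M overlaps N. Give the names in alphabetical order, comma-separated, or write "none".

none

Target N = [July 12, July 16].
Intermediaries M with M overlaps N: none.
Union: none.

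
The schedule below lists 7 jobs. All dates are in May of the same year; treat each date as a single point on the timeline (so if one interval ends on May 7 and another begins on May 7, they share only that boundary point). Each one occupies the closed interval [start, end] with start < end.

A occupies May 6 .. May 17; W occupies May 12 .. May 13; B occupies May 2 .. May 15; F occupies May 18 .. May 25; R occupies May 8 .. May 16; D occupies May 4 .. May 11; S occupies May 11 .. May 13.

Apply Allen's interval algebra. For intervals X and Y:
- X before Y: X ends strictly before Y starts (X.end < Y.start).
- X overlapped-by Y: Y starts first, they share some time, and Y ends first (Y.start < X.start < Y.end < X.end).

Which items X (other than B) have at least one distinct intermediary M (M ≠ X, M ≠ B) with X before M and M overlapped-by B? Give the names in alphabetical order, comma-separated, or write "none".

Target B = [May 2, May 15].
Intermediaries M with M overlapped-by B: A, R.
Via A — items with X before A: none.
Via R — items with X before R: none.
Union: none.

none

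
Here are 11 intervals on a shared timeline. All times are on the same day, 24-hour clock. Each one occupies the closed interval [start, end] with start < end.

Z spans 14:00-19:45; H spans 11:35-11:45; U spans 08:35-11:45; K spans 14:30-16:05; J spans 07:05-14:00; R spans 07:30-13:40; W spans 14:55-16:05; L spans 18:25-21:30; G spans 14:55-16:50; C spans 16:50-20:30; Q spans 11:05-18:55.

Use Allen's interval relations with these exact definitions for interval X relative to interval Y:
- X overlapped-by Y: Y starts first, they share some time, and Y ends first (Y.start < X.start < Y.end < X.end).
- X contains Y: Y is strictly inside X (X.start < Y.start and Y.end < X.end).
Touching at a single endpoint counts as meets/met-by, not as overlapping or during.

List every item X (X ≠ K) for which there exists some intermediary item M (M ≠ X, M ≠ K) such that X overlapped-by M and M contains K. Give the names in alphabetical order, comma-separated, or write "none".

C, L, Z

Target K = [14:30, 16:05].
Intermediaries M with M contains K: Q, Z.
Via Q — items with X overlapped-by Q: C, L, Z.
Via Z — items with X overlapped-by Z: C, L.
Union: C, L, Z.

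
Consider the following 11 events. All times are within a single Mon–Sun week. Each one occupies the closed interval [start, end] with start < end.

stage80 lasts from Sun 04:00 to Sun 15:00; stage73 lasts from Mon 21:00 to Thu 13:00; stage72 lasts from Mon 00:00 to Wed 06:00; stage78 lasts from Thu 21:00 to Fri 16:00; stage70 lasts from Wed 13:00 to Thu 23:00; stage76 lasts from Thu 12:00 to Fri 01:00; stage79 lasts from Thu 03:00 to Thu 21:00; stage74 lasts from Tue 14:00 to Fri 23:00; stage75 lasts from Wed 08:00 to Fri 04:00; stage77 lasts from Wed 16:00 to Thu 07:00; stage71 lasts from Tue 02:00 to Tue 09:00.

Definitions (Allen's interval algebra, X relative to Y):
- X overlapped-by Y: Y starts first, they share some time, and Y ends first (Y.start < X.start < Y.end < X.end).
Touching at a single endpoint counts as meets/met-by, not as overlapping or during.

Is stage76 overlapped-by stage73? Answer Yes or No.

Yes

stage76 = [Thu 12:00, Fri 01:00], stage73 = [Mon 21:00, Thu 13:00].
Actual relation of stage76 to stage73: overlapped-by.
Asked whether 'overlapped-by' holds → Yes.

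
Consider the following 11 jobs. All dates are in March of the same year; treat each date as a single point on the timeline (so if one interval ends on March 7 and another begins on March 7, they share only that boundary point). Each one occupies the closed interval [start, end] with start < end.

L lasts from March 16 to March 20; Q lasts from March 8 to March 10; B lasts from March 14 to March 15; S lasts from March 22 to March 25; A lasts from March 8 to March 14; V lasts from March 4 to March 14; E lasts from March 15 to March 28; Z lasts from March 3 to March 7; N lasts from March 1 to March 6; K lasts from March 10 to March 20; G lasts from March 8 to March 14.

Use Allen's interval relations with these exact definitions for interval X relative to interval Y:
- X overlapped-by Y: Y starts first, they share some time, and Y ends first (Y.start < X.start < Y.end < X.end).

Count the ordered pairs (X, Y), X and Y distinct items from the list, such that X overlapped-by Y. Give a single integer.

Checking all 110 ordered pairs for relation 'overlapped-by'; matching pairs in alphabetical order:
(E, K): E overlapped-by K ✓
(K, A): K overlapped-by A ✓
(K, G): K overlapped-by G ✓
(K, V): K overlapped-by V ✓
(V, N): V overlapped-by N ✓
(V, Z): V overlapped-by Z ✓
(Z, N): Z overlapped-by N ✓
Count: 7.

7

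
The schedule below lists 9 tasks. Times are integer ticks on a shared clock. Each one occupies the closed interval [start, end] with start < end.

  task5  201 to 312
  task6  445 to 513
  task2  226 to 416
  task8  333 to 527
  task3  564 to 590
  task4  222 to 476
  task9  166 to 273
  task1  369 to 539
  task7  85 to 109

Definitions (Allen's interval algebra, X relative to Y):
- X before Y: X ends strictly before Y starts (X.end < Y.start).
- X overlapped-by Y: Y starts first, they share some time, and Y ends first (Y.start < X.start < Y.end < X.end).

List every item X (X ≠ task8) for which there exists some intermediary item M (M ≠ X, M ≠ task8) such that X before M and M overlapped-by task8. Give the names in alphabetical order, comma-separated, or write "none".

task5, task7, task9

Target task8 = [333, 527].
Intermediaries M with M overlapped-by task8: task1.
Via task1 — items with X before task1: task5, task7, task9.
Union: task5, task7, task9.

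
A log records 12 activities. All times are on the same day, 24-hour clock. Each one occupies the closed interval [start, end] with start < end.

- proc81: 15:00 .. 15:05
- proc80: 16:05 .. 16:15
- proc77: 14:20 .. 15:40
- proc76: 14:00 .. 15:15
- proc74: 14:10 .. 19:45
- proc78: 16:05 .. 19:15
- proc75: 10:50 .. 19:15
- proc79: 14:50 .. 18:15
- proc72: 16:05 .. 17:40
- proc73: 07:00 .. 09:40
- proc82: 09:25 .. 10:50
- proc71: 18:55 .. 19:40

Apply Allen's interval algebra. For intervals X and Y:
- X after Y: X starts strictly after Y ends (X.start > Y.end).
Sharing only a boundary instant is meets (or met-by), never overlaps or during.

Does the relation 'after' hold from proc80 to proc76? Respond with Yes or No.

Yes

proc80 = [16:05, 16:15], proc76 = [14:00, 15:15].
Actual relation of proc80 to proc76: after.
Asked whether 'after' holds → Yes.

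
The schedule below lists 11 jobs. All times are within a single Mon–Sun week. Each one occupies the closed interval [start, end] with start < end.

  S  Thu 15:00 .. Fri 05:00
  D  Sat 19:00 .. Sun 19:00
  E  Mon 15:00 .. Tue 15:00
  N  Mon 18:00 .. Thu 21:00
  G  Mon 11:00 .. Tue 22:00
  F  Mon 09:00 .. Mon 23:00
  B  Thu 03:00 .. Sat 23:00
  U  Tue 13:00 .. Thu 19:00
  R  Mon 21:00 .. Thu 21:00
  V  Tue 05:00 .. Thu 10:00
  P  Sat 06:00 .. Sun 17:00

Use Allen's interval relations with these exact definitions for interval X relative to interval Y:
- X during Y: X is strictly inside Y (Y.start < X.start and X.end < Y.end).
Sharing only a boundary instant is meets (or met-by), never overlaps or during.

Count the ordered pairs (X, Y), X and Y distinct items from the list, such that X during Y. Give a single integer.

Checking all 110 ordered pairs for relation 'during'; matching pairs in alphabetical order:
(E, G): E during G ✓
(S, B): S during B ✓
(U, N): U during N ✓
(U, R): U during R ✓
(V, N): V during N ✓
(V, R): V during R ✓
Count: 6.

6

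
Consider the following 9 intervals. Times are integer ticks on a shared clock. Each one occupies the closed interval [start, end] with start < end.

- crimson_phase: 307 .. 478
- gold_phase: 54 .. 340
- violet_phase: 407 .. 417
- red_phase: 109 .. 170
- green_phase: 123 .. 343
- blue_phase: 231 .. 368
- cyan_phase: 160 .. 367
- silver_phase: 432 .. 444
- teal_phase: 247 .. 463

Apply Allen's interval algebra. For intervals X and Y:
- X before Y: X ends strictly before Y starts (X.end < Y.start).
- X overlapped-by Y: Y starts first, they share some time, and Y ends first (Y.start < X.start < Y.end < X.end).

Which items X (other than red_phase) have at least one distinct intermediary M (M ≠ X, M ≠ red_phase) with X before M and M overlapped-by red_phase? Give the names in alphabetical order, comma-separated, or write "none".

Target red_phase = [109, 170].
Intermediaries M with M overlapped-by red_phase: cyan_phase, green_phase.
Via cyan_phase — items with X before cyan_phase: none.
Via green_phase — items with X before green_phase: none.
Union: none.

none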